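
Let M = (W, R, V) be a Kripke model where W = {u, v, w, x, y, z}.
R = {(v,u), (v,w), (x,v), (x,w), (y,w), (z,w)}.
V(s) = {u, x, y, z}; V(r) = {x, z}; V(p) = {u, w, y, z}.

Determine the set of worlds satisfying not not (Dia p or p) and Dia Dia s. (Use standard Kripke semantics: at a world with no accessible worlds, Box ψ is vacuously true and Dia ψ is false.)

Let φ = not not (Dia p or p) and Dia Dia s. Evaluate φ at each world:
  u (successors ∅): φ is false.
  v (successors {u, w}): φ is false.
  w (successors ∅): φ is false.
  x (successors {v, w}): φ is true.
  y (successors {w}): φ is false.
  z (successors {w}): φ is false.
For instance, at v:
  At v: not not (Dia p or p) is true, Dia Dia s is false, so not not (Dia p or p) and Dia Dia s is false.
    At v: not (Dia p or p) is false, so not not (Dia p or p) is true.
      At v: Dia p or p is true, so not (Dia p or p) is false.
    At v: Dia Dia s requires Dia s at some successor in {u, w}.
      At u: Dia s is false.
      At w: Dia s is false.
    So Dia Dia s is false at v.
Satisfying worlds: {x}

x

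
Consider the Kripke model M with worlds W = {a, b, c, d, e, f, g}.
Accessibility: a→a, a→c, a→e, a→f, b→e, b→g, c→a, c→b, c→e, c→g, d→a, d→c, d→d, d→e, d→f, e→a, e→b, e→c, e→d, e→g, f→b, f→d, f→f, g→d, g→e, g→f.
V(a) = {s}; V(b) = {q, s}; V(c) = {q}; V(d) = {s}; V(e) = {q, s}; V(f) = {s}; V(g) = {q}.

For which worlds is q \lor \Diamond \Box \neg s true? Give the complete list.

Let φ = q \lor \Diamond \Box \neg s. Evaluate φ at each world:
  a (successors {a, c, e, f}): φ is false.
  b (successors {e, g}): φ is true.
  c (successors {a, b, e, g}): φ is true.
  d (successors {a, c, d, e, f}): φ is false.
  e (successors {a, b, c, d, g}): φ is true.
  f (successors {b, d, f}): φ is false.
  g (successors {d, e, f}): φ is true.
For instance, at a:
  At a: q is false, \Diamond \Box \neg s is false, so q \lor \Diamond \Box \neg s is false.
    At a: \Diamond \Box \neg s requires \Box \neg s at some successor in {a, c, e, f}.
      At a: \Box \neg s is false.
      At c: \Box \neg s is false.
      At e: \Box \neg s is false.
      At f: \Box \neg s is false.
    So \Diamond \Box \neg s is false at a.
Satisfying worlds: {b, c, e, g}

b, c, e, g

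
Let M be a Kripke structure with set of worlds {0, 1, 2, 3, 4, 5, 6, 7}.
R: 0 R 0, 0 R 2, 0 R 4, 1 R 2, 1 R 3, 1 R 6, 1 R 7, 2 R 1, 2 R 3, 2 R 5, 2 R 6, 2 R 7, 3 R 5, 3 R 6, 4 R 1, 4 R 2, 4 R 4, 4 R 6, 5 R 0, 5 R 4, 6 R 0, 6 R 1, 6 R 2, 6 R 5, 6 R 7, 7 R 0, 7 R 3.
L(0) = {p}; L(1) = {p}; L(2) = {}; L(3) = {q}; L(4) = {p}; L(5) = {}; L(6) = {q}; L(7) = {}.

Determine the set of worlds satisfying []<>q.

none

Let φ = []<>q. Evaluate φ at each world:
  0 (successors {0, 2, 4}): φ is false.
  1 (successors {2, 3, 6, 7}): φ is false.
  2 (successors {1, 3, 5, 6, 7}): φ is false.
  3 (successors {5, 6}): φ is false.
  4 (successors {1, 2, 4, 6}): φ is false.
  5 (successors {0, 4}): φ is false.
  6 (successors {0, 1, 2, 5, 7}): φ is false.
  7 (successors {0, 3}): φ is false.
For instance, at 3:
  At 3: []<>q requires <>q at every successor {5, 6}.
    <>q fails at 5, so []<>q is false at 3.
      At 5: <>q requires q at some successor in {0, 4}.
        At 0: q is false.
        At 4: q is false.
      So <>q is false at 5.
Satisfying worlds: none.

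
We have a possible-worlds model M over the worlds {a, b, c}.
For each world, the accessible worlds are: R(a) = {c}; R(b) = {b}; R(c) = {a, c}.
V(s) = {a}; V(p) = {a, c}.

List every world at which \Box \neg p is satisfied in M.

Let φ = \Box \neg p. Evaluate φ at each world:
  a (successors {c}): φ is false.
  b (successors {b}): φ is true.
  c (successors {a, c}): φ is false.
For instance, at b:
  At b: \Box \neg p requires \neg p at every successor {b}.
    At b: \neg p is true.
  So \Box \neg p is true at b.
Satisfying worlds: {b}

b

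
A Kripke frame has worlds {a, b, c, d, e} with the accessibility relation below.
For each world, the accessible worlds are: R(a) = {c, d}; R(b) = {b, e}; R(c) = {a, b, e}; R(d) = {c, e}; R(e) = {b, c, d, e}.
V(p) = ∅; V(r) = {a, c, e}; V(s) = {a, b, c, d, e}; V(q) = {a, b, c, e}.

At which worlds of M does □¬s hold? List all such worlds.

Recall that □ψ holds at a world iff ψ holds at every accessible world, and ◇ψ holds iff ψ holds at some accessible world.
Let φ = □¬s. Evaluate φ at each world:
  a (successors {c, d}): φ is false.
  b (successors {b, e}): φ is false.
  c (successors {a, b, e}): φ is false.
  d (successors {c, e}): φ is false.
  e (successors {b, c, d, e}): φ is false.
For instance, at c:
  At c: □¬s requires ¬s at every successor {a, b, e}.
    ¬s fails at a, so □¬s is false at c.
Satisfying worlds: none.

none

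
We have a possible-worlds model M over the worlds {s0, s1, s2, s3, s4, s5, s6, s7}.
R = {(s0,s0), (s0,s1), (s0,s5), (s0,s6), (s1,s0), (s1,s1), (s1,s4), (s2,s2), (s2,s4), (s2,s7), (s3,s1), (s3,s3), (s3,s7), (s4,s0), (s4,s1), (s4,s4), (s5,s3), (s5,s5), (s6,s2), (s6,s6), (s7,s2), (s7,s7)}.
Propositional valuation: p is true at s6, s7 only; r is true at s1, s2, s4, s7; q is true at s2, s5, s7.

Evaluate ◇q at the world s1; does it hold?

No

At s1: ◇q requires q at some successor in {s0, s1, s4}.
  At s0: q is false.
  At s1: q is false.
  At s4: q is false.
So ◇q is false at s1.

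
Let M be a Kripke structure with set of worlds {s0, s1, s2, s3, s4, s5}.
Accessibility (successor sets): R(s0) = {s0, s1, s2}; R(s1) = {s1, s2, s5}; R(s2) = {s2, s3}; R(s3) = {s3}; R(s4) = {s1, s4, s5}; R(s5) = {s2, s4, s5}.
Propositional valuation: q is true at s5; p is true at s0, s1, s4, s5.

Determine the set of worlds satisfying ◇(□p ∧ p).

Let φ = ◇(□p ∧ p). Evaluate φ at each world:
  s0 (successors {s0, s1, s2}): φ is false.
  s1 (successors {s1, s2, s5}): φ is false.
  s2 (successors {s2, s3}): φ is false.
  s3 (successors {s3}): φ is false.
  s4 (successors {s1, s4, s5}): φ is true.
  s5 (successors {s2, s4, s5}): φ is true.
For instance, at s3:
  At s3: ◇(□p ∧ p) requires □p ∧ p at some successor in {s3}.
    At s3: □p ∧ p is false.
  So ◇(□p ∧ p) is false at s3.
Satisfying worlds: {s4, s5}

s4, s5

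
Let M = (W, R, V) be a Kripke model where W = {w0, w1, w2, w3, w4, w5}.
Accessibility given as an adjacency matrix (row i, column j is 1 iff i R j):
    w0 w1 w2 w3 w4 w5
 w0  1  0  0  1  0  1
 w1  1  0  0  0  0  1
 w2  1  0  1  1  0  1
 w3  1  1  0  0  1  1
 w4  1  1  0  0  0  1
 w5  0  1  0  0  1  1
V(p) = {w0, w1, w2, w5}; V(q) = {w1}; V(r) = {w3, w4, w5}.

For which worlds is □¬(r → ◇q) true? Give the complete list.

none

Let φ = □¬(r → ◇q). Evaluate φ at each world:
  w0 (successors {w0, w3, w5}): φ is false.
  w1 (successors {w0, w5}): φ is false.
  w2 (successors {w0, w2, w3, w5}): φ is false.
  w3 (successors {w0, w1, w4, w5}): φ is false.
  w4 (successors {w0, w1, w5}): φ is false.
  w5 (successors {w1, w4, w5}): φ is false.
For instance, at w2:
  At w2: □¬(r → ◇q) requires ¬(r → ◇q) at every successor {w0, w2, w3, w5}.
    ¬(r → ◇q) fails at w0, so □¬(r → ◇q) is false at w2.
      At w0: r → ◇q is true, so ¬(r → ◇q) is false.
Satisfying worlds: none.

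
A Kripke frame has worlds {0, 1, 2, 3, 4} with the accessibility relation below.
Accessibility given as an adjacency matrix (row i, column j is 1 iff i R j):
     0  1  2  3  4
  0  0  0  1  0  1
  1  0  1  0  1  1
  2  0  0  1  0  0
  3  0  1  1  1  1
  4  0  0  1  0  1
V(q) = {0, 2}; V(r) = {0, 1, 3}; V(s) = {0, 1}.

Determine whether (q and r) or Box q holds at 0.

Yes

Recall that Box ψ holds at a world iff ψ holds at every accessible world, and Dia ψ holds iff ψ holds at some accessible world.
At 0: q and r is true, Box q is false, so (q and r) or Box q is true.
  At 0: Box q requires q at every successor {2, 4}.
    q fails at 4, so Box q is false at 0.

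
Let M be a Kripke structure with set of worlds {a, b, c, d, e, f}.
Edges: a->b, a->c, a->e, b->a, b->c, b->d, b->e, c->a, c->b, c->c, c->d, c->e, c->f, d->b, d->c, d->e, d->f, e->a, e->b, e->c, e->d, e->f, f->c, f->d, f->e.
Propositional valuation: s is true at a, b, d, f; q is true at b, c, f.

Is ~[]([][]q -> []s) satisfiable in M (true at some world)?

No

Recall that []ψ holds at a world iff ψ holds at every accessible world, and <>ψ holds iff ψ holds at some accessible world.
Let φ = ~[]([][]q -> []s). Evaluate φ at each world:
  a (successors {b, c, e}): φ is false.
  b (successors {a, c, d, e}): φ is false.
  c (successors {a, b, c, d, e, f}): φ is false.
  d (successors {b, c, e, f}): φ is false.
  e (successors {a, b, c, d, f}): φ is false.
  f (successors {c, d, e}): φ is false.
For instance, at f:
  At f: []([][]q -> []s) is true, so ~[]([][]q -> []s) is false.
    At f: []([][]q -> []s) requires [][]q -> []s at every successor {c, d, e}.
      At c: [][]q -> []s is true.
      At d: [][]q -> []s is true.
      At e: [][]q -> []s is true.
    So []([][]q -> []s) is true at f.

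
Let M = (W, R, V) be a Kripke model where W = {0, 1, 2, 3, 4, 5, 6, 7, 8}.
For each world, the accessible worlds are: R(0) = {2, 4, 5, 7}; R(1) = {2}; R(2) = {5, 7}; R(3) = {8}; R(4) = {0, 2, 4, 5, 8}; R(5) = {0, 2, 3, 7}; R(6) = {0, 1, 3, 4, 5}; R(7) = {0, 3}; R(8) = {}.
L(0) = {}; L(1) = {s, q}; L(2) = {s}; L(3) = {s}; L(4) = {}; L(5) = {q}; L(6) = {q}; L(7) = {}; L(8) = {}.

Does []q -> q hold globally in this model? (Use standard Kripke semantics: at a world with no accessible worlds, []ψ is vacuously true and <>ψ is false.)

Let φ = []q -> q. Evaluate φ at each world:
  0 (successors {2, 4, 5, 7}): φ is true.
  1 (successors {2}): φ is true.
  2 (successors {5, 7}): φ is true.
  3 (successors {8}): φ is true.
  4 (successors {0, 2, 4, 5, 8}): φ is true.
  5 (successors {0, 2, 3, 7}): φ is true.
  6 (successors {0, 1, 3, 4, 5}): φ is true.
  7 (successors {0, 3}): φ is true.
  8 (successors ∅): φ is false.
Detail at 8 (counterexample):
  At 8: []q is true, q is false, so []q -> q is false.
    At 8: no accessible worlds, so []q holds vacuously.

No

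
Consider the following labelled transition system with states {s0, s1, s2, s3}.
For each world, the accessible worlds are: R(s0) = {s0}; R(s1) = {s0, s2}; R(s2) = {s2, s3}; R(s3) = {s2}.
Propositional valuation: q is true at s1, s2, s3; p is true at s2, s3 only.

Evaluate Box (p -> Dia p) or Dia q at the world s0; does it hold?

Yes

At s0: Box (p -> Dia p) is true, Dia q is false, so Box (p -> Dia p) or Dia q is true.
  At s0: Box (p -> Dia p) requires p -> Dia p at every successor {s0}.
      At s0: p is false, Dia p is false, so p -> Dia p is true.
  So Box (p -> Dia p) is true at s0.
  At s0: Dia q requires q at some successor in {s0}.
    At s0: q is false.
  So Dia q is false at s0.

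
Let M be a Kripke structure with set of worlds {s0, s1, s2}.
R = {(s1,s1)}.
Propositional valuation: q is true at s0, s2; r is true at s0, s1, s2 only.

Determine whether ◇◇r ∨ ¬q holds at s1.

Yes

Recall that ◇ψ holds at a world iff ψ holds at some accessible world.
At s1: ◇◇r is true, ¬q is true, so ◇◇r ∨ ¬q is true.
  At s1: ◇◇r requires ◇r at some successor in {s1}.
    ◇r holds at s1, so ◇◇r is true at s1.
      At s1: ◇r requires r at some successor in {s1}.
        r holds at s1, so ◇r is true at s1.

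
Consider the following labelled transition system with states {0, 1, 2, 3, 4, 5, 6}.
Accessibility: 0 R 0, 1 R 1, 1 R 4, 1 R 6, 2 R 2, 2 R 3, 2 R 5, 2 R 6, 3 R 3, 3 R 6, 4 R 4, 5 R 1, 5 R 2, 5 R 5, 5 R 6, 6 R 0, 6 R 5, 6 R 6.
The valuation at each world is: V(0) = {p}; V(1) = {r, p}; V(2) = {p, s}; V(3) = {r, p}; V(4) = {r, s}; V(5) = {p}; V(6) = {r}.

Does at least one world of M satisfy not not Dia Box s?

Yes

Let φ = not not Dia Box s. Evaluate φ at each world:
  0 (successors {0}): φ is false.
  1 (successors {1, 4, 6}): φ is true.
  2 (successors {2, 3, 5, 6}): φ is false.
  3 (successors {3, 6}): φ is false.
  4 (successors {4}): φ is true.
  5 (successors {1, 2, 5, 6}): φ is false.
  6 (successors {0, 5, 6}): φ is false.
Detail at 1 (witness):
  At 1: not Dia Box s is false, so not not Dia Box s is true.
    At 1: Dia Box s is true, so not Dia Box s is false.
      At 1: Dia Box s requires Box s at some successor in {1, 4, 6}.
        Box s holds at 4, so Dia Box s is true at 1.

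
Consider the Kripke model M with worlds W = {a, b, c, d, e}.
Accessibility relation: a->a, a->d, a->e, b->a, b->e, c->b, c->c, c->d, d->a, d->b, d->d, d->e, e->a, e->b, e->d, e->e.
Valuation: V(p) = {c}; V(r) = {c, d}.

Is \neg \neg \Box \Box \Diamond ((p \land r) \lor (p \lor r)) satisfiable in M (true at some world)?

Let φ = \neg \neg \Box \Box \Diamond ((p \land r) \lor (p \lor r)). Evaluate φ at each world:
  a (successors {a, d, e}): φ is false.
  b (successors {a, e}): φ is false.
  c (successors {b, c, d}): φ is false.
  d (successors {a, b, d, e}): φ is false.
  e (successors {a, b, d, e}): φ is false.
For instance, at a:
  At a: \neg \Box \Box \Diamond ((p \land r) \lor (p \lor r)) is true, so \neg \neg \Box \Box \Diamond ((p \land r) \lor (p \lor r)) is false.
    At a: \Box \Box \Diamond ((p \land r) \lor (p \lor r)) is false, so \neg \Box \Box \Diamond ((p \land r) \lor (p \lor r)) is true.
      At a: \Box \Box \Diamond ((p \land r) \lor (p \lor r)) requires \Box \Diamond ((p \land r) \lor (p \lor r)) at every successor {a, d, e}.
        \Box \Diamond ((p \land r) \lor (p \lor r)) fails at d, so \Box \Box \Diamond ((p \land r) \lor (p \lor r)) is false at a.

No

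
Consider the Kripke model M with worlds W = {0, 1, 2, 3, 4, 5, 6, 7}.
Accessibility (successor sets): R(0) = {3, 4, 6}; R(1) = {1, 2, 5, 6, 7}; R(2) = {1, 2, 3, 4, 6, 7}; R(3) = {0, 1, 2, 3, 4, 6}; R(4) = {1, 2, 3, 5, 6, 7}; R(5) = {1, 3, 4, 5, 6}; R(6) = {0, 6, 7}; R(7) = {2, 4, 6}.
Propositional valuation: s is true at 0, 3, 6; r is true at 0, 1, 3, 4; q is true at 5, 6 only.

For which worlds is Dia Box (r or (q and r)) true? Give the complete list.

none

Recall that Box ψ holds at a world iff ψ holds at every accessible world, and Dia ψ holds iff ψ holds at some accessible world.
Let φ = Dia Box (r or (q and r)). Evaluate φ at each world:
  0 (successors {3, 4, 6}): φ is false.
  1 (successors {1, 2, 5, 6, 7}): φ is false.
  2 (successors {1, 2, 3, 4, 6, 7}): φ is false.
  3 (successors {0, 1, 2, 3, 4, 6}): φ is false.
  4 (successors {1, 2, 3, 5, 6, 7}): φ is false.
  5 (successors {1, 3, 4, 5, 6}): φ is false.
  6 (successors {0, 6, 7}): φ is false.
  7 (successors {2, 4, 6}): φ is false.
For instance, at 1:
  At 1: Dia Box (r or (q and r)) requires Box (r or (q and r)) at some successor in {1, 2, 5, 6, 7}.
    At 1: Box (r or (q and r)) is false.
    At 2: Box (r or (q and r)) is false.
    At 5: Box (r or (q and r)) is false.
    At 6: Box (r or (q and r)) is false.
    At 7: Box (r or (q and r)) is false.
  So Dia Box (r or (q and r)) is false at 1.
Satisfying worlds: none.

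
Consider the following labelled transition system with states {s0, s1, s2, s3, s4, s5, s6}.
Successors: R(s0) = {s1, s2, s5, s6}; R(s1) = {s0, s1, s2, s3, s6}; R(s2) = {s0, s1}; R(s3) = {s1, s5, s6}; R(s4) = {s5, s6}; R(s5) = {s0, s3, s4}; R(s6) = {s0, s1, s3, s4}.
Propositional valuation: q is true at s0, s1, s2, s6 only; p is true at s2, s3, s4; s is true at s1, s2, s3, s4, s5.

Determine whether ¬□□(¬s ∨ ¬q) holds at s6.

Yes

Recall that □ψ holds at a world iff ψ holds at every accessible world, and ◇ψ holds iff ψ holds at some accessible world.
At s6: □□(¬s ∨ ¬q) is false, so ¬□□(¬s ∨ ¬q) is true.
  At s6: □□(¬s ∨ ¬q) requires □(¬s ∨ ¬q) at every successor {s0, s1, s3, s4}.
    □(¬s ∨ ¬q) fails at s0, so □□(¬s ∨ ¬q) is false at s6.
      At s0: □(¬s ∨ ¬q) requires ¬s ∨ ¬q at every successor {s1, s2, s5, s6}.
        ¬s ∨ ¬q fails at s1, so □(¬s ∨ ¬q) is false at s0.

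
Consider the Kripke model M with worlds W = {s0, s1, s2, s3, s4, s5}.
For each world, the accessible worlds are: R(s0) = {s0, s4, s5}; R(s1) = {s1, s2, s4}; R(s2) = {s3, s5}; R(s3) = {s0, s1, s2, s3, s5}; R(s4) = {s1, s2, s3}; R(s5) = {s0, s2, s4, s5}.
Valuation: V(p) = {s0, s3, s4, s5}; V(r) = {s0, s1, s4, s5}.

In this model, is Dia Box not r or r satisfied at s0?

At s0: Dia Box not r is false, r is true, so Dia Box not r or r is true.
  At s0: Dia Box not r requires Box not r at some successor in {s0, s4, s5}.
    At s0: Box not r is false.
    At s4: Box not r is false.
    At s5: Box not r is false.
  So Dia Box not r is false at s0.

Yes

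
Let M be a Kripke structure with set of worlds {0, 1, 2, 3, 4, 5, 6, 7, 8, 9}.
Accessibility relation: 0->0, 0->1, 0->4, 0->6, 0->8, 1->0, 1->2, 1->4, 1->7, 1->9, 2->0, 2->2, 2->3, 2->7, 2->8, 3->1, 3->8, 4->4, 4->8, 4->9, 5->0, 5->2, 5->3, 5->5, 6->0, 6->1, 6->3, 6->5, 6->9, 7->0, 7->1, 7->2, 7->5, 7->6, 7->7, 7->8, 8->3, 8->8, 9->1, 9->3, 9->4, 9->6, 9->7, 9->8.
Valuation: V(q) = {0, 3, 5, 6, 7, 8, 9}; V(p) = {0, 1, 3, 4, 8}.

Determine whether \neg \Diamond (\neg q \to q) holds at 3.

No

At 3: \Diamond (\neg q \to q) is true, so \neg \Diamond (\neg q \to q) is false.
  At 3: \Diamond (\neg q \to q) requires \neg q \to q at some successor in {1, 8}.
    \neg q \to q holds at 8, so \Diamond (\neg q \to q) is true at 3.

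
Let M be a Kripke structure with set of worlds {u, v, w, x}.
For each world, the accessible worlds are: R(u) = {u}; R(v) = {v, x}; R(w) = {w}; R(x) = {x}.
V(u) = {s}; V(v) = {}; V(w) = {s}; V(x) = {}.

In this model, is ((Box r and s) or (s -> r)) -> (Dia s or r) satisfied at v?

At v: (Box r and s) or (s -> r) is true, Dia s or r is false, so ((Box r and s) or (s -> r)) -> (Dia s or r) is false.
  At v: Box r and s is false, s -> r is true, so (Box r and s) or (s -> r) is true.
    At v: Box r is false, s is false, so Box r and s is false.
      At v: Box r requires r at every successor {v, x}.
        r fails at v, so Box r is false at v.
  At v: Dia s is false, r is false, so Dia s or r is false.
    At v: Dia s requires s at some successor in {v, x}.
      At v: s is false.
      At x: s is false.
    So Dia s is false at v.

No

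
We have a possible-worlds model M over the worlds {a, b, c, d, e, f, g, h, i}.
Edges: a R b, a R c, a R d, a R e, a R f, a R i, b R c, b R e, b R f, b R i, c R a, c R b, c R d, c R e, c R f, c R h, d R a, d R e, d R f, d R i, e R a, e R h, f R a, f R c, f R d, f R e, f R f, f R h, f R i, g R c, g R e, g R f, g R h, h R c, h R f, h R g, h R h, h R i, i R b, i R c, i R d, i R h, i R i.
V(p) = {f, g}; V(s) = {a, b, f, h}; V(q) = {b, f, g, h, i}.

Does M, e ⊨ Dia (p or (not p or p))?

At e: Dia (p or (not p or p)) requires p or (not p or p) at some successor in {a, h}.
  p or (not p or p) holds at a, so Dia (p or (not p or p)) is true at e.

Yes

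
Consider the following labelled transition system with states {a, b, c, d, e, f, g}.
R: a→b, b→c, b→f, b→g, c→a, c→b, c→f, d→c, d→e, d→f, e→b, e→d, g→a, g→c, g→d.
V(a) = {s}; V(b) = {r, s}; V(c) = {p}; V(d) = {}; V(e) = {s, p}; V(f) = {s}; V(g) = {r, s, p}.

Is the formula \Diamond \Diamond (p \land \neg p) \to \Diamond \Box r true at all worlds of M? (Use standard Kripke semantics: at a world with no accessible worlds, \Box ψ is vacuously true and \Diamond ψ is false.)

Yes

Let φ = \Diamond \Diamond (p \land \neg p) \to \Diamond \Box r. Evaluate φ at each world:
  a (successors {b}): φ is true.
  b (successors {c, f, g}): φ is true.
  c (successors {a, b, f}): φ is true.
  d (successors {c, e, f}): φ is true.
  e (successors {b, d}): φ is true.
  f (successors ∅): φ is true.
  g (successors {a, c, d}): φ is true.
For instance, at d:
  At d: \Diamond \Diamond (p \land \neg p) is false, \Diamond \Box r is true, so \Diamond \Diamond (p \land \neg p) \to \Diamond \Box r is true.
    At d: \Diamond \Diamond (p \land \neg p) requires \Diamond (p \land \neg p) at some successor in {c, e, f}.
      At c: \Diamond (p \land \neg p) is false.
      At e: \Diamond (p \land \neg p) is false.
      At f: \Diamond (p \land \neg p) is false.
    So \Diamond \Diamond (p \land \neg p) is false at d.
    At d: \Diamond \Box r requires \Box r at some successor in {c, e, f}.
      \Box r holds at f, so \Diamond \Box r is true at d.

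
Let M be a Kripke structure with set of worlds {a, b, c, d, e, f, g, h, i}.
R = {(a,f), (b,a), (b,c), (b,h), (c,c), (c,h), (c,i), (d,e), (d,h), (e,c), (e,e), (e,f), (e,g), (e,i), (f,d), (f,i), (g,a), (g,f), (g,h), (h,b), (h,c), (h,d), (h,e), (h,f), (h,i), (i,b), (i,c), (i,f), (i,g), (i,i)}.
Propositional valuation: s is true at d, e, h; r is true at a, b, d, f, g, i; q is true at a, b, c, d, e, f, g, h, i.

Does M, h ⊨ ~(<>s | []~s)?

At h: <>s | []~s is true, so ~(<>s | []~s) is false.
  At h: <>s is true, []~s is false, so <>s | []~s is true.
    At h: <>s requires s at some successor in {b, c, d, e, f, i}.
      s holds at d, so <>s is true at h.
    At h: []~s requires ~s at every successor {b, c, d, e, f, i}.
      ~s fails at d, so []~s is false at h.

No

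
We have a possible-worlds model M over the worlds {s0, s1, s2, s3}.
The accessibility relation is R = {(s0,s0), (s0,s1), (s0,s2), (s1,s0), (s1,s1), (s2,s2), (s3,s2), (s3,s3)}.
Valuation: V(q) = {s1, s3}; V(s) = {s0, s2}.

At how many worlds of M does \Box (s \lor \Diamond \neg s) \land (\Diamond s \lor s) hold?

4

Let φ = \Box (s \lor \Diamond \neg s) \land (\Diamond s \lor s). Evaluate φ at each world:
  s0 (successors {s0, s1, s2}): φ is true.
  s1 (successors {s0, s1}): φ is true.
  s2 (successors {s2}): φ is true.
  s3 (successors {s2, s3}): φ is true.
For instance, at s0:
  At s0: \Box (s \lor \Diamond \neg s) is true, \Diamond s \lor s is true, so \Box (s \lor \Diamond \neg s) \land (\Diamond s \lor s) is true.
    At s0: \Box (s \lor \Diamond \neg s) requires s \lor \Diamond \neg s at every successor {s0, s1, s2}.
      At s0: s \lor \Diamond \neg s is true.
      At s1: s \lor \Diamond \neg s is true.
      At s2: s \lor \Diamond \neg s is true.
    So \Box (s \lor \Diamond \neg s) is true at s0.
    At s0: \Diamond s is true, s is true, so \Diamond s \lor s is true.
      At s0: \Diamond s requires s at some successor in {s0, s1, s2}.
        s holds at s0, so \Diamond s is true at s0.
Satisfying worlds: {s0, s1, s2, s3}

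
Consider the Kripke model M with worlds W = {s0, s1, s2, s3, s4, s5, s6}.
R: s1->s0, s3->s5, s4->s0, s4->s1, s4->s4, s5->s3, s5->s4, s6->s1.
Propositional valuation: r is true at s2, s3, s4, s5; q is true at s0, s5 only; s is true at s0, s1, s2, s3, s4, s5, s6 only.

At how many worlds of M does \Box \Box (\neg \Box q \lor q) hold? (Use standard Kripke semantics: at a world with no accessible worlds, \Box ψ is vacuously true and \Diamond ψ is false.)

4

Let φ = \Box \Box (\neg \Box q \lor q). Evaluate φ at each world:
  s0 (successors ∅): φ is true.
  s1 (successors {s0}): φ is true.
  s2 (successors ∅): φ is true.
  s3 (successors {s5}): φ is false.
  s4 (successors {s0, s1, s4}): φ is false.
  s5 (successors {s3, s4}): φ is false.
  s6 (successors {s1}): φ is true.
For instance, at s5:
  At s5: \Box \Box (\neg \Box q \lor q) requires \Box (\neg \Box q \lor q) at every successor {s3, s4}.
    \Box (\neg \Box q \lor q) fails at s4, so \Box \Box (\neg \Box q \lor q) is false at s5.
      At s4: \Box (\neg \Box q \lor q) requires \neg \Box q \lor q at every successor {s0, s1, s4}.
        \neg \Box q \lor q fails at s1, so \Box (\neg \Box q \lor q) is false at s4.
Satisfying worlds: {s0, s1, s2, s6}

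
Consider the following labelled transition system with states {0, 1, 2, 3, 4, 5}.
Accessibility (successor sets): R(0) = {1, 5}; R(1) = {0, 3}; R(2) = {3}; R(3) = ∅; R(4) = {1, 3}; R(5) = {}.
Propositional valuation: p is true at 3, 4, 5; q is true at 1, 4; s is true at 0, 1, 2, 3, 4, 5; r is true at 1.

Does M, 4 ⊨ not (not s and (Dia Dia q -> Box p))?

Yes

Recall that Box ψ holds at a world iff ψ holds at every accessible world, and Dia ψ holds iff ψ holds at some accessible world.
At 4: not s and (Dia Dia q -> Box p) is false, so not (not s and (Dia Dia q -> Box p)) is true.
  At 4: not s is false, Dia Dia q -> Box p is true, so not s and (Dia Dia q -> Box p) is false.
    At 4: Dia Dia q is false, Box p is false, so Dia Dia q -> Box p is true.
      At 4: Dia Dia q requires Dia q at some successor in {1, 3}.
        At 1: Dia q is false.
        At 3: Dia q is false.
      So Dia Dia q is false at 4.
      At 4: Box p requires p at every successor {1, 3}.
        p fails at 1, so Box p is false at 4.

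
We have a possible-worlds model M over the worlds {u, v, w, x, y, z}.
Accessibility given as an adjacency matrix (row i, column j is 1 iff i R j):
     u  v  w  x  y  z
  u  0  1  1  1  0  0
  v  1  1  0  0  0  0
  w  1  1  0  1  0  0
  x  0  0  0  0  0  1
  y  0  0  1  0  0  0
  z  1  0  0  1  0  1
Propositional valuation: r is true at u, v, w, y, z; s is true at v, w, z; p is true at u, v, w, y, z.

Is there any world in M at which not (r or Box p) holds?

No

Let φ = not (r or Box p). Evaluate φ at each world:
  u (successors {v, w, x}): φ is false.
  v (successors {u, v}): φ is false.
  w (successors {u, v, x}): φ is false.
  x (successors {z}): φ is false.
  y (successors {w}): φ is false.
  z (successors {u, x, z}): φ is false.
For instance, at u:
  At u: r or Box p is true, so not (r or Box p) is false.
    At u: r is true, Box p is false, so r or Box p is true.
      At u: Box p requires p at every successor {v, w, x}.
        p fails at x, so Box p is false at u.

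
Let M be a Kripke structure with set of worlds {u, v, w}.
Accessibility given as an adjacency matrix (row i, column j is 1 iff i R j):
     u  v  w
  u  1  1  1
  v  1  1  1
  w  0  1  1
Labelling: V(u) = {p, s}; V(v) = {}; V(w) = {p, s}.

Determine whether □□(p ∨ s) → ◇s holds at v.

Yes

At v: □□(p ∨ s) is false, ◇s is true, so □□(p ∨ s) → ◇s is true.
  At v: □□(p ∨ s) requires □(p ∨ s) at every successor {u, v, w}.
    □(p ∨ s) fails at u, so □□(p ∨ s) is false at v.
      At u: □(p ∨ s) requires p ∨ s at every successor {u, v, w}.
        p ∨ s fails at v, so □(p ∨ s) is false at u.
  At v: ◇s requires s at some successor in {u, v, w}.
    s holds at u, so ◇s is true at v.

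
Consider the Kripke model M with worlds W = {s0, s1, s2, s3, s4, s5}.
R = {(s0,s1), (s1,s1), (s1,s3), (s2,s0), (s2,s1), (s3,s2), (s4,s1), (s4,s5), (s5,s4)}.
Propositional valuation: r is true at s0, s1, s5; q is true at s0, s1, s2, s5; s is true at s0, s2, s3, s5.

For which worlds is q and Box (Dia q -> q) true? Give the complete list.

Let φ = q and Box (Dia q -> q). Evaluate φ at each world:
  s0 (successors {s1}): φ is true.
  s1 (successors {s1, s3}): φ is false.
  s2 (successors {s0, s1}): φ is true.
  s3 (successors {s2}): φ is false.
  s4 (successors {s1, s5}): φ is false.
  s5 (successors {s4}): φ is false.
For instance, at s1:
  At s1: q is true, Box (Dia q -> q) is false, so q and Box (Dia q -> q) is false.
    At s1: Box (Dia q -> q) requires Dia q -> q at every successor {s1, s3}.
      Dia q -> q fails at s3, so Box (Dia q -> q) is false at s1.
Satisfying worlds: {s0, s2}

s0, s2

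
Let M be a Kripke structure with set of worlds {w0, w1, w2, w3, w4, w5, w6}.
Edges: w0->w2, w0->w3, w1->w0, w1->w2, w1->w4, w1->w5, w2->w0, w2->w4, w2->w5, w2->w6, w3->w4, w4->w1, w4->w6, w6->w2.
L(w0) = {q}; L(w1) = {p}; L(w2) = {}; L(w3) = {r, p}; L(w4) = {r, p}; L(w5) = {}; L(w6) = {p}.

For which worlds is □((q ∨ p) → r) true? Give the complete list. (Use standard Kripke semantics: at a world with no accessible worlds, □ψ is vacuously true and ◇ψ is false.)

w0, w3, w5, w6

Let φ = □((q ∨ p) → r). Evaluate φ at each world:
  w0 (successors {w2, w3}): φ is true.
  w1 (successors {w0, w2, w4, w5}): φ is false.
  w2 (successors {w0, w4, w5, w6}): φ is false.
  w3 (successors {w4}): φ is true.
  w4 (successors {w1, w6}): φ is false.
  w5 (successors ∅): φ is true.
  w6 (successors {w2}): φ is true.
For instance, at w2:
  At w2: □((q ∨ p) → r) requires (q ∨ p) → r at every successor {w0, w4, w5, w6}.
    (q ∨ p) → r fails at w0, so □((q ∨ p) → r) is false at w2.
Satisfying worlds: {w0, w3, w5, w6}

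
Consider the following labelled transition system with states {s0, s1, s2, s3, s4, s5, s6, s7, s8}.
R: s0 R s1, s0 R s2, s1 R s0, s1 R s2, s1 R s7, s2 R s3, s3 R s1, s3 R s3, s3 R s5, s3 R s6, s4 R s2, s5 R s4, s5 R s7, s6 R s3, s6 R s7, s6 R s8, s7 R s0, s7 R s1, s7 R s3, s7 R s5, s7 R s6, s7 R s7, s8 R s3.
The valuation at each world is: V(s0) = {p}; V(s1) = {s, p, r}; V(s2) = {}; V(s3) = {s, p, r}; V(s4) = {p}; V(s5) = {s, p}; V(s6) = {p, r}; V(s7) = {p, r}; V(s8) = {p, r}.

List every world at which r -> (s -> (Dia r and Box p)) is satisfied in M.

Recall that Box ψ holds at a world iff ψ holds at every accessible world, and Dia ψ holds iff ψ holds at some accessible world.
Let φ = r -> (s -> (Dia r and Box p)). Evaluate φ at each world:
  s0 (successors {s1, s2}): φ is true.
  s1 (successors {s0, s2, s7}): φ is false.
  s2 (successors {s3}): φ is true.
  s3 (successors {s1, s3, s5, s6}): φ is true.
  s4 (successors {s2}): φ is true.
  s5 (successors {s4, s7}): φ is true.
  s6 (successors {s3, s7, s8}): φ is true.
  s7 (successors {s0, s1, s3, s5, s6, s7}): φ is true.
  s8 (successors {s3}): φ is true.
For instance, at s3:
  At s3: r is true, s -> (Dia r and Box p) is true, so r -> (s -> (Dia r and Box p)) is true.
    At s3: s is true, Dia r and Box p is true, so s -> (Dia r and Box p) is true.
      At s3: Dia r is true, Box p is true, so Dia r and Box p is true.
Satisfying worlds: {s0, s2, s3, s4, s5, s6, s7, s8}

s0, s2, s3, s4, s5, s6, s7, s8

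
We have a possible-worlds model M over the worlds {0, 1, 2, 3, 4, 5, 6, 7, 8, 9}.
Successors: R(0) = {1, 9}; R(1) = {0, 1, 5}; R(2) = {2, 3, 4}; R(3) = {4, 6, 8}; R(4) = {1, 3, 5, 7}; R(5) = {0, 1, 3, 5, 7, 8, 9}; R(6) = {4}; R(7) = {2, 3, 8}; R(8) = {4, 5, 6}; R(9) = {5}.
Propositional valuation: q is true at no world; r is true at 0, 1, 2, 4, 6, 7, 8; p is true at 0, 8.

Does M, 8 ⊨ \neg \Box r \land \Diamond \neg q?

Yes

At 8: \neg \Box r is true, \Diamond \neg q is true, so \neg \Box r \land \Diamond \neg q is true.
  At 8: \Box r is false, so \neg \Box r is true.
    At 8: \Box r requires r at every successor {4, 5, 6}.
      r fails at 5, so \Box r is false at 8.
  At 8: \Diamond \neg q requires \neg q at some successor in {4, 5, 6}.
    \neg q holds at 4, so \Diamond \neg q is true at 8.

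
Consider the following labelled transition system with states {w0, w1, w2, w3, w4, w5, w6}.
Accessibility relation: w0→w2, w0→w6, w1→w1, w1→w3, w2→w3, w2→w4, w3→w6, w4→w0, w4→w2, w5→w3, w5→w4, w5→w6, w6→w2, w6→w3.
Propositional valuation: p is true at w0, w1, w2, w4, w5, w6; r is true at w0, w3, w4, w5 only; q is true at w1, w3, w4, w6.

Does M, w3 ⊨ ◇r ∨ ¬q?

No

At w3: ◇r is false, ¬q is false, so ◇r ∨ ¬q is false.
  At w3: ◇r requires r at some successor in {w6}.
    At w6: r is false.
  So ◇r is false at w3.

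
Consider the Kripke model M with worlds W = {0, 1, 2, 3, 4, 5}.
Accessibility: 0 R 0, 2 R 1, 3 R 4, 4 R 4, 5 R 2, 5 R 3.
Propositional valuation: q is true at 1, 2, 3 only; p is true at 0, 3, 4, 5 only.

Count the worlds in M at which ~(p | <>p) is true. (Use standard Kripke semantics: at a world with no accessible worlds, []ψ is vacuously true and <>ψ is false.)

Recall that <>ψ holds at a world iff ψ holds at some accessible world.
Let φ = ~(p | <>p). Evaluate φ at each world:
  0 (successors {0}): φ is false.
  1 (successors ∅): φ is true.
  2 (successors {1}): φ is true.
  3 (successors {4}): φ is false.
  4 (successors {4}): φ is false.
  5 (successors {2, 3}): φ is false.
For instance, at 3:
  At 3: p | <>p is true, so ~(p | <>p) is false.
    At 3: p is true, <>p is true, so p | <>p is true.
      At 3: <>p requires p at some successor in {4}.
        p holds at 4, so <>p is true at 3.
Satisfying worlds: {1, 2}

2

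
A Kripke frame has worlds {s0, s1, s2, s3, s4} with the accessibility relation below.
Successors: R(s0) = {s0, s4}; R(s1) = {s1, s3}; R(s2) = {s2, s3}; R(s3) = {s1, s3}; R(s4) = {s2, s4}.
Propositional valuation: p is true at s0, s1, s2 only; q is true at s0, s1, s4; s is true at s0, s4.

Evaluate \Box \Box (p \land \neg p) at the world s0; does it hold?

Recall that \Box ψ holds at a world iff ψ holds at every accessible world, and \Diamond ψ holds iff ψ holds at some accessible world.
At s0: \Box \Box (p \land \neg p) requires \Box (p \land \neg p) at every successor {s0, s4}.
  \Box (p \land \neg p) fails at s0, so \Box \Box (p \land \neg p) is false at s0.
    At s0: \Box (p \land \neg p) requires p \land \neg p at every successor {s0, s4}.
      p \land \neg p fails at s0, so \Box (p \land \neg p) is false at s0.

No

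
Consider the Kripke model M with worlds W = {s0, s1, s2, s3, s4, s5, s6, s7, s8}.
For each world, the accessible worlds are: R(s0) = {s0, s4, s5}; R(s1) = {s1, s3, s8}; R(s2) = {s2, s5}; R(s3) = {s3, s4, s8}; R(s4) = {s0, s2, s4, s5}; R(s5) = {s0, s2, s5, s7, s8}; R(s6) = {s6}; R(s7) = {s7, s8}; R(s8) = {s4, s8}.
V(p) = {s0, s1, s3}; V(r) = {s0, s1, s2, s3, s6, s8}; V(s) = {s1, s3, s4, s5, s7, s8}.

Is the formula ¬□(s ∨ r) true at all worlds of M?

Recall that □ψ holds at a world iff ψ holds at every accessible world, and ◇ψ holds iff ψ holds at some accessible world.
Let φ = ¬□(s ∨ r). Evaluate φ at each world:
  s0 (successors {s0, s4, s5}): φ is false.
  s1 (successors {s1, s3, s8}): φ is false.
  s2 (successors {s2, s5}): φ is false.
  s3 (successors {s3, s4, s8}): φ is false.
  s4 (successors {s0, s2, s4, s5}): φ is false.
  s5 (successors {s0, s2, s5, s7, s8}): φ is false.
  s6 (successors {s6}): φ is false.
  s7 (successors {s7, s8}): φ is false.
  s8 (successors {s4, s8}): φ is false.
Detail at s0 (counterexample):
  At s0: □(s ∨ r) is true, so ¬□(s ∨ r) is false.
    At s0: □(s ∨ r) requires s ∨ r at every successor {s0, s4, s5}.
      At s0: s ∨ r is true.
      At s4: s ∨ r is true.
      At s5: s ∨ r is true.
    So □(s ∨ r) is true at s0.

No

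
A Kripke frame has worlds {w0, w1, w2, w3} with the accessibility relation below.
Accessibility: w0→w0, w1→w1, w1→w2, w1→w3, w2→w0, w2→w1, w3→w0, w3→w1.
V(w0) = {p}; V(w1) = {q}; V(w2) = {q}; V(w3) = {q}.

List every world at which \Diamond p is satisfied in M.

Let φ = \Diamond p. Evaluate φ at each world:
  w0 (successors {w0}): φ is true.
  w1 (successors {w1, w2, w3}): φ is false.
  w2 (successors {w0, w1}): φ is true.
  w3 (successors {w0, w1}): φ is true.
For instance, at w2:
  At w2: \Diamond p requires p at some successor in {w0, w1}.
    p holds at w0, so \Diamond p is true at w2.
Satisfying worlds: {w0, w2, w3}

w0, w2, w3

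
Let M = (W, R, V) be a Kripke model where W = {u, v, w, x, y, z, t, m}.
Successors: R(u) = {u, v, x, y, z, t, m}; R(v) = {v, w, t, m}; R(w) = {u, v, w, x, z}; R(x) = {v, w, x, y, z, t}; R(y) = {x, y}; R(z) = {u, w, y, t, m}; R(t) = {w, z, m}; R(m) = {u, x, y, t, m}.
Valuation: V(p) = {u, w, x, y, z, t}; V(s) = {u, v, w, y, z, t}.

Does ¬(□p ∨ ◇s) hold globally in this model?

Recall that □ψ holds at a world iff ψ holds at every accessible world, and ◇ψ holds iff ψ holds at some accessible world.
Let φ = ¬(□p ∨ ◇s). Evaluate φ at each world:
  u (successors {u, v, x, y, z, t, m}): φ is false.
  v (successors {v, w, t, m}): φ is false.
  w (successors {u, v, w, x, z}): φ is false.
  x (successors {v, w, x, y, z, t}): φ is false.
  y (successors {x, y}): φ is false.
  z (successors {u, w, y, t, m}): φ is false.
  t (successors {w, z, m}): φ is false.
  m (successors {u, x, y, t, m}): φ is false.
Detail at u (counterexample):
  At u: □p ∨ ◇s is true, so ¬(□p ∨ ◇s) is false.
    At u: □p is false, ◇s is true, so □p ∨ ◇s is true.
      At u: □p requires p at every successor {u, v, x, y, z, t, m}.
        p fails at v, so □p is false at u.
      At u: ◇s requires s at some successor in {u, v, x, y, z, t, m}.
        s holds at u, so ◇s is true at u.

No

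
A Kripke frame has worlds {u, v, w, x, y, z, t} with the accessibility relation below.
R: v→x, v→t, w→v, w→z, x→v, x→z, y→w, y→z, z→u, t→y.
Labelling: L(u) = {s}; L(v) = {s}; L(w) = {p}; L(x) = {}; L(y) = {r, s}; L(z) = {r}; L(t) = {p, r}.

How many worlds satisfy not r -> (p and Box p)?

Recall that Box ψ holds at a world iff ψ holds at every accessible world, and Dia ψ holds iff ψ holds at some accessible world.
Let φ = not r -> (p and Box p). Evaluate φ at each world:
  u (successors ∅): φ is false.
  v (successors {x, t}): φ is false.
  w (successors {v, z}): φ is false.
  x (successors {v, z}): φ is false.
  y (successors {w, z}): φ is true.
  z (successors {u}): φ is true.
  t (successors {y}): φ is true.
For instance, at z:
  At z: not r is false, p and Box p is false, so not r -> (p and Box p) is true.
    At z: p is false, Box p is false, so p and Box p is false.
      At z: Box p requires p at every successor {u}.
        p fails at u, so Box p is false at z.
Satisfying worlds: {y, z, t}

3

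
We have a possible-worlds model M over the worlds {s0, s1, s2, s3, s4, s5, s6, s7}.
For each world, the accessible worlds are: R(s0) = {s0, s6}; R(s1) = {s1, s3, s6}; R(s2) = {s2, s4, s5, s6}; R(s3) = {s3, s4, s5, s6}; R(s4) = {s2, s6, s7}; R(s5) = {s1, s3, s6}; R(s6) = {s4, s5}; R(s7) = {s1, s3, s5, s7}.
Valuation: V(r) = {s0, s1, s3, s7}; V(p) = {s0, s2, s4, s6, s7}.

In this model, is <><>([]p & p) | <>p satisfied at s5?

Yes

At s5: <><>([]p & p) is true, <>p is true, so <><>([]p & p) | <>p is true.
  At s5: <><>([]p & p) requires <>([]p & p) at some successor in {s1, s3, s6}.
    <>([]p & p) holds at s3, so <><>([]p & p) is true at s5.
      At s3: <>([]p & p) requires []p & p at some successor in {s3, s4, s5, s6}.
        []p & p holds at s4, so <>([]p & p) is true at s3.
  At s5: <>p requires p at some successor in {s1, s3, s6}.
    p holds at s6, so <>p is true at s5.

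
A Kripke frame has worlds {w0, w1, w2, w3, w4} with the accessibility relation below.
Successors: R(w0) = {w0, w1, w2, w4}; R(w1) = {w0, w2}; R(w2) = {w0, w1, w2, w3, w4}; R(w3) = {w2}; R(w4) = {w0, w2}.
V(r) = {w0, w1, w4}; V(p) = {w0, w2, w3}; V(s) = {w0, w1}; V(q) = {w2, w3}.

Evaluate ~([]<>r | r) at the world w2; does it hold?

Recall that []ψ holds at a world iff ψ holds at every accessible world, and <>ψ holds iff ψ holds at some accessible world.
At w2: []<>r | r is false, so ~([]<>r | r) is true.
  At w2: []<>r is false, r is false, so []<>r | r is false.
    At w2: []<>r requires <>r at every successor {w0, w1, w2, w3, w4}.
      <>r fails at w3, so []<>r is false at w2.

Yes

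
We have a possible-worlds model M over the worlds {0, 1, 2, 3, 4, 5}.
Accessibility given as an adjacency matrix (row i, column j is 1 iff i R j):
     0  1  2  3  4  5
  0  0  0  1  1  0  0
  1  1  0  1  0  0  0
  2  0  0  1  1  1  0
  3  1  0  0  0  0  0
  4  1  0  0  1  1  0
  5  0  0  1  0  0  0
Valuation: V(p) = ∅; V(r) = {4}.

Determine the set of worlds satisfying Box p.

none

Recall that Box ψ holds at a world iff ψ holds at every accessible world, and Dia ψ holds iff ψ holds at some accessible world.
Let φ = Box p. Evaluate φ at each world:
  0 (successors {2, 3}): φ is false.
  1 (successors {0, 2}): φ is false.
  2 (successors {2, 3, 4}): φ is false.
  3 (successors {0}): φ is false.
  4 (successors {0, 3, 4}): φ is false.
  5 (successors {2}): φ is false.
For instance, at 5:
  At 5: Box p requires p at every successor {2}.
    p fails at 2, so Box p is false at 5.
Satisfying worlds: none.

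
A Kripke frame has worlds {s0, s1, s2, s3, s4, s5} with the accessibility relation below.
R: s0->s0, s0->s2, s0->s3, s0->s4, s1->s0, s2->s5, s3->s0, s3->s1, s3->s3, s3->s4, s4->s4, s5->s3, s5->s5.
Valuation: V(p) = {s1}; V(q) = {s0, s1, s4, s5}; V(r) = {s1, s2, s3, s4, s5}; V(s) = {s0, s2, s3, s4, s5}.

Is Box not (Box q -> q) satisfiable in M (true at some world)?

Let φ = Box not (Box q -> q). Evaluate φ at each world:
  s0 (successors {s0, s2, s3, s4}): φ is false.
  s1 (successors {s0}): φ is false.
  s2 (successors {s5}): φ is false.
  s3 (successors {s0, s1, s3, s4}): φ is false.
  s4 (successors {s4}): φ is false.
  s5 (successors {s3, s5}): φ is false.
For instance, at s2:
  At s2: Box not (Box q -> q) requires not (Box q -> q) at every successor {s5}.
    not (Box q -> q) fails at s5, so Box not (Box q -> q) is false at s2.
      At s5: Box q -> q is true, so not (Box q -> q) is false.

No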